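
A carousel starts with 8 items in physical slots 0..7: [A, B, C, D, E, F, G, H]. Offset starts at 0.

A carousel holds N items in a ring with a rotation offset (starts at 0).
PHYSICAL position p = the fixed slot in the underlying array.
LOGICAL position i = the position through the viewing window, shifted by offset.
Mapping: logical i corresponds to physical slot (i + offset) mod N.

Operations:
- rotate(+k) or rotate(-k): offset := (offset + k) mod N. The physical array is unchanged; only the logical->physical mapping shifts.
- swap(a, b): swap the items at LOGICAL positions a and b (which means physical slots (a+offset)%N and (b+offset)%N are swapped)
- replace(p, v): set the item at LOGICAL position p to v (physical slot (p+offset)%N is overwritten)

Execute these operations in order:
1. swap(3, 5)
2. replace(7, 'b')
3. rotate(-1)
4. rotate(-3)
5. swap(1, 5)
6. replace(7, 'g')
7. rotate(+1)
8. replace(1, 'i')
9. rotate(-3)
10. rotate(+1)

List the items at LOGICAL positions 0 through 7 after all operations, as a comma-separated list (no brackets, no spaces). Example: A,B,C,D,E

After op 1 (swap(3, 5)): offset=0, physical=[A,B,C,F,E,D,G,H], logical=[A,B,C,F,E,D,G,H]
After op 2 (replace(7, 'b')): offset=0, physical=[A,B,C,F,E,D,G,b], logical=[A,B,C,F,E,D,G,b]
After op 3 (rotate(-1)): offset=7, physical=[A,B,C,F,E,D,G,b], logical=[b,A,B,C,F,E,D,G]
After op 4 (rotate(-3)): offset=4, physical=[A,B,C,F,E,D,G,b], logical=[E,D,G,b,A,B,C,F]
After op 5 (swap(1, 5)): offset=4, physical=[A,D,C,F,E,B,G,b], logical=[E,B,G,b,A,D,C,F]
After op 6 (replace(7, 'g')): offset=4, physical=[A,D,C,g,E,B,G,b], logical=[E,B,G,b,A,D,C,g]
After op 7 (rotate(+1)): offset=5, physical=[A,D,C,g,E,B,G,b], logical=[B,G,b,A,D,C,g,E]
After op 8 (replace(1, 'i')): offset=5, physical=[A,D,C,g,E,B,i,b], logical=[B,i,b,A,D,C,g,E]
After op 9 (rotate(-3)): offset=2, physical=[A,D,C,g,E,B,i,b], logical=[C,g,E,B,i,b,A,D]
After op 10 (rotate(+1)): offset=3, physical=[A,D,C,g,E,B,i,b], logical=[g,E,B,i,b,A,D,C]

Answer: g,E,B,i,b,A,D,C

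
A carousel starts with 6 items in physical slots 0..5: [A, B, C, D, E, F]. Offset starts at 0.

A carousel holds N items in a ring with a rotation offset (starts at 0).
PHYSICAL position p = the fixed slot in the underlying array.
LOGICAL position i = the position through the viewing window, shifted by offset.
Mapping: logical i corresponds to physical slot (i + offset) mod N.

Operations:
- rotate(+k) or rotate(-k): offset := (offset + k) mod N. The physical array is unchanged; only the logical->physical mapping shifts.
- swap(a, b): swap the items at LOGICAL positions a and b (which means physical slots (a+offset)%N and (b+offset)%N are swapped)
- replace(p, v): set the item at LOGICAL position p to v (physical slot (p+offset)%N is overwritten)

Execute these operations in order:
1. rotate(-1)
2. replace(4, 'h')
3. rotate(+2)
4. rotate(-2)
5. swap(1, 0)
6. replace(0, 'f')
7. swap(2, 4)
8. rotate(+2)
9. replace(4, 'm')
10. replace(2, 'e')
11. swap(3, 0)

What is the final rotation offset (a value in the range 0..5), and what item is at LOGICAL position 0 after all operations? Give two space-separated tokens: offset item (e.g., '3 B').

Answer: 1 E

Derivation:
After op 1 (rotate(-1)): offset=5, physical=[A,B,C,D,E,F], logical=[F,A,B,C,D,E]
After op 2 (replace(4, 'h')): offset=5, physical=[A,B,C,h,E,F], logical=[F,A,B,C,h,E]
After op 3 (rotate(+2)): offset=1, physical=[A,B,C,h,E,F], logical=[B,C,h,E,F,A]
After op 4 (rotate(-2)): offset=5, physical=[A,B,C,h,E,F], logical=[F,A,B,C,h,E]
After op 5 (swap(1, 0)): offset=5, physical=[F,B,C,h,E,A], logical=[A,F,B,C,h,E]
After op 6 (replace(0, 'f')): offset=5, physical=[F,B,C,h,E,f], logical=[f,F,B,C,h,E]
After op 7 (swap(2, 4)): offset=5, physical=[F,h,C,B,E,f], logical=[f,F,h,C,B,E]
After op 8 (rotate(+2)): offset=1, physical=[F,h,C,B,E,f], logical=[h,C,B,E,f,F]
After op 9 (replace(4, 'm')): offset=1, physical=[F,h,C,B,E,m], logical=[h,C,B,E,m,F]
After op 10 (replace(2, 'e')): offset=1, physical=[F,h,C,e,E,m], logical=[h,C,e,E,m,F]
After op 11 (swap(3, 0)): offset=1, physical=[F,E,C,e,h,m], logical=[E,C,e,h,m,F]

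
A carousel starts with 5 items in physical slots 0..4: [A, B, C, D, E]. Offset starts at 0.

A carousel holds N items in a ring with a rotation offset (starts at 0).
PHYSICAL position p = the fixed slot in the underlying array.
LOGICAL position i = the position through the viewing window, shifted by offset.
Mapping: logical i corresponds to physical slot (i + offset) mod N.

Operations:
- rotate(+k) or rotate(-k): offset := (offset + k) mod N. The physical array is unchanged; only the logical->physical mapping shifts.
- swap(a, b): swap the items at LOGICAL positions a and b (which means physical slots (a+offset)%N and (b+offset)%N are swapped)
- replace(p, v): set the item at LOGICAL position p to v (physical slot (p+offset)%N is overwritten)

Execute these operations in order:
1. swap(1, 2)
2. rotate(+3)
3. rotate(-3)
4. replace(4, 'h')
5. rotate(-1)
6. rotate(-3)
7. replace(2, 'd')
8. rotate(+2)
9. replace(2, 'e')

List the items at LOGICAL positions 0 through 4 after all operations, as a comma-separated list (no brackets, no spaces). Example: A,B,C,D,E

Answer: d,h,e,C,B

Derivation:
After op 1 (swap(1, 2)): offset=0, physical=[A,C,B,D,E], logical=[A,C,B,D,E]
After op 2 (rotate(+3)): offset=3, physical=[A,C,B,D,E], logical=[D,E,A,C,B]
After op 3 (rotate(-3)): offset=0, physical=[A,C,B,D,E], logical=[A,C,B,D,E]
After op 4 (replace(4, 'h')): offset=0, physical=[A,C,B,D,h], logical=[A,C,B,D,h]
After op 5 (rotate(-1)): offset=4, physical=[A,C,B,D,h], logical=[h,A,C,B,D]
After op 6 (rotate(-3)): offset=1, physical=[A,C,B,D,h], logical=[C,B,D,h,A]
After op 7 (replace(2, 'd')): offset=1, physical=[A,C,B,d,h], logical=[C,B,d,h,A]
After op 8 (rotate(+2)): offset=3, physical=[A,C,B,d,h], logical=[d,h,A,C,B]
After op 9 (replace(2, 'e')): offset=3, physical=[e,C,B,d,h], logical=[d,h,e,C,B]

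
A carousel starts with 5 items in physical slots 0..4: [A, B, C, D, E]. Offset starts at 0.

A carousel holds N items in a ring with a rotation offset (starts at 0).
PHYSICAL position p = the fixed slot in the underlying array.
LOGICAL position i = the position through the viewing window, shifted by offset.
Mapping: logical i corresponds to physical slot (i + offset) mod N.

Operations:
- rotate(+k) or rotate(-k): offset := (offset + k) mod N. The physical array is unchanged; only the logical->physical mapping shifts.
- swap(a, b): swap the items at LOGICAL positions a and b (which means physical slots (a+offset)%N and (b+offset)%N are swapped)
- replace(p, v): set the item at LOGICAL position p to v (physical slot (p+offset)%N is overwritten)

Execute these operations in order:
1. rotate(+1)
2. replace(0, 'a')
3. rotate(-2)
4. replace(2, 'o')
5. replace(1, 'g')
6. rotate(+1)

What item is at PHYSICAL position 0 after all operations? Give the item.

After op 1 (rotate(+1)): offset=1, physical=[A,B,C,D,E], logical=[B,C,D,E,A]
After op 2 (replace(0, 'a')): offset=1, physical=[A,a,C,D,E], logical=[a,C,D,E,A]
After op 3 (rotate(-2)): offset=4, physical=[A,a,C,D,E], logical=[E,A,a,C,D]
After op 4 (replace(2, 'o')): offset=4, physical=[A,o,C,D,E], logical=[E,A,o,C,D]
After op 5 (replace(1, 'g')): offset=4, physical=[g,o,C,D,E], logical=[E,g,o,C,D]
After op 6 (rotate(+1)): offset=0, physical=[g,o,C,D,E], logical=[g,o,C,D,E]

Answer: g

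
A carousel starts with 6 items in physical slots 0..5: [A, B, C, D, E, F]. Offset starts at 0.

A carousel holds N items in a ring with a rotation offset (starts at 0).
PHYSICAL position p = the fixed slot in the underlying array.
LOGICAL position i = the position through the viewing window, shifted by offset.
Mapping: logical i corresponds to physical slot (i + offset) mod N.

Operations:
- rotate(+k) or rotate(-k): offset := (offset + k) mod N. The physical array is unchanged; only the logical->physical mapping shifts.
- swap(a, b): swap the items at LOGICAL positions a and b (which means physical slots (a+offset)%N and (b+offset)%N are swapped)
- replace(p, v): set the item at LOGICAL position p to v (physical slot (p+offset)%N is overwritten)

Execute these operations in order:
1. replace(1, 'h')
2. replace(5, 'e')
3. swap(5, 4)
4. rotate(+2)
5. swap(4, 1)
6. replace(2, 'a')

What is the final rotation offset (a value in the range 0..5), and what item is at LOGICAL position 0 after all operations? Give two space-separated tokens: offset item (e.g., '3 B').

Answer: 2 C

Derivation:
After op 1 (replace(1, 'h')): offset=0, physical=[A,h,C,D,E,F], logical=[A,h,C,D,E,F]
After op 2 (replace(5, 'e')): offset=0, physical=[A,h,C,D,E,e], logical=[A,h,C,D,E,e]
After op 3 (swap(5, 4)): offset=0, physical=[A,h,C,D,e,E], logical=[A,h,C,D,e,E]
After op 4 (rotate(+2)): offset=2, physical=[A,h,C,D,e,E], logical=[C,D,e,E,A,h]
After op 5 (swap(4, 1)): offset=2, physical=[D,h,C,A,e,E], logical=[C,A,e,E,D,h]
After op 6 (replace(2, 'a')): offset=2, physical=[D,h,C,A,a,E], logical=[C,A,a,E,D,h]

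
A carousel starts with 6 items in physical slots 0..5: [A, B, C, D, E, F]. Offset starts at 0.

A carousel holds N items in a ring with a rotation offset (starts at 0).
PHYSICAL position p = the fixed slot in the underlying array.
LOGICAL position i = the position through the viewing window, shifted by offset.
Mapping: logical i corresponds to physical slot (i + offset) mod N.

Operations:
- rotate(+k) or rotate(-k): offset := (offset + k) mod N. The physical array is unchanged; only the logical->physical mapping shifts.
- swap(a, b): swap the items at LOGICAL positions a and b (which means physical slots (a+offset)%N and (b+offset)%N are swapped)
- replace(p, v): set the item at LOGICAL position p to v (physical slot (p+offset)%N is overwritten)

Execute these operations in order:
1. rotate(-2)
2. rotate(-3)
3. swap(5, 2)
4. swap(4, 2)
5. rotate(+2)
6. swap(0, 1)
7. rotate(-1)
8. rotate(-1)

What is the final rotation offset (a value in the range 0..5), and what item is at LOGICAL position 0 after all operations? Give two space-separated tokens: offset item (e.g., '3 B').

Answer: 1 B

Derivation:
After op 1 (rotate(-2)): offset=4, physical=[A,B,C,D,E,F], logical=[E,F,A,B,C,D]
After op 2 (rotate(-3)): offset=1, physical=[A,B,C,D,E,F], logical=[B,C,D,E,F,A]
After op 3 (swap(5, 2)): offset=1, physical=[D,B,C,A,E,F], logical=[B,C,A,E,F,D]
After op 4 (swap(4, 2)): offset=1, physical=[D,B,C,F,E,A], logical=[B,C,F,E,A,D]
After op 5 (rotate(+2)): offset=3, physical=[D,B,C,F,E,A], logical=[F,E,A,D,B,C]
After op 6 (swap(0, 1)): offset=3, physical=[D,B,C,E,F,A], logical=[E,F,A,D,B,C]
After op 7 (rotate(-1)): offset=2, physical=[D,B,C,E,F,A], logical=[C,E,F,A,D,B]
After op 8 (rotate(-1)): offset=1, physical=[D,B,C,E,F,A], logical=[B,C,E,F,A,D]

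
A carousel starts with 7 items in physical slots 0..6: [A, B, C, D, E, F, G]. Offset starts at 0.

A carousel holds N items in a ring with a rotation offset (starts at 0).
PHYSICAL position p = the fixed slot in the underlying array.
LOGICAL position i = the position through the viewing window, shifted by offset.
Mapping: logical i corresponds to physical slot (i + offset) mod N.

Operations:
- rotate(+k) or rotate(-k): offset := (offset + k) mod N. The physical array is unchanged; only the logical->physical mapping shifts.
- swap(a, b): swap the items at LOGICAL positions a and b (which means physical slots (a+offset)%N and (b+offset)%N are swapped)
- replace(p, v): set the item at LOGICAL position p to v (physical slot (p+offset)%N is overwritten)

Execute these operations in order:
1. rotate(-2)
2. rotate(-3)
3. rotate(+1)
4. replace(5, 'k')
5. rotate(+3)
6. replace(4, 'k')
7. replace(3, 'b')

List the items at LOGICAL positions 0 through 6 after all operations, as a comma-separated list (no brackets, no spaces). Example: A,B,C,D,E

After op 1 (rotate(-2)): offset=5, physical=[A,B,C,D,E,F,G], logical=[F,G,A,B,C,D,E]
After op 2 (rotate(-3)): offset=2, physical=[A,B,C,D,E,F,G], logical=[C,D,E,F,G,A,B]
After op 3 (rotate(+1)): offset=3, physical=[A,B,C,D,E,F,G], logical=[D,E,F,G,A,B,C]
After op 4 (replace(5, 'k')): offset=3, physical=[A,k,C,D,E,F,G], logical=[D,E,F,G,A,k,C]
After op 5 (rotate(+3)): offset=6, physical=[A,k,C,D,E,F,G], logical=[G,A,k,C,D,E,F]
After op 6 (replace(4, 'k')): offset=6, physical=[A,k,C,k,E,F,G], logical=[G,A,k,C,k,E,F]
After op 7 (replace(3, 'b')): offset=6, physical=[A,k,b,k,E,F,G], logical=[G,A,k,b,k,E,F]

Answer: G,A,k,b,k,E,F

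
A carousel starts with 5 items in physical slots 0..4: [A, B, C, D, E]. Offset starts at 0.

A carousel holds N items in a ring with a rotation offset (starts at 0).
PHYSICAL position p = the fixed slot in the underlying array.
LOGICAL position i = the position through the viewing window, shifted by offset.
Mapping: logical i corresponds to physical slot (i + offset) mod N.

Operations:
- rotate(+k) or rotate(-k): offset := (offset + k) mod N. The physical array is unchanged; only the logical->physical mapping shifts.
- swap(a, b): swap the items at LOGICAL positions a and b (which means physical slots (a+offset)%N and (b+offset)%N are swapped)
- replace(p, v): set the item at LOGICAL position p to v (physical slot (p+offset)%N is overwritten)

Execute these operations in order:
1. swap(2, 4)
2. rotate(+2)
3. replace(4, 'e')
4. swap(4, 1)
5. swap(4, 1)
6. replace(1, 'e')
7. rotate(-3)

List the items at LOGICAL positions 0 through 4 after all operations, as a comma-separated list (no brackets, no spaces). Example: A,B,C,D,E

After op 1 (swap(2, 4)): offset=0, physical=[A,B,E,D,C], logical=[A,B,E,D,C]
After op 2 (rotate(+2)): offset=2, physical=[A,B,E,D,C], logical=[E,D,C,A,B]
After op 3 (replace(4, 'e')): offset=2, physical=[A,e,E,D,C], logical=[E,D,C,A,e]
After op 4 (swap(4, 1)): offset=2, physical=[A,D,E,e,C], logical=[E,e,C,A,D]
After op 5 (swap(4, 1)): offset=2, physical=[A,e,E,D,C], logical=[E,D,C,A,e]
After op 6 (replace(1, 'e')): offset=2, physical=[A,e,E,e,C], logical=[E,e,C,A,e]
After op 7 (rotate(-3)): offset=4, physical=[A,e,E,e,C], logical=[C,A,e,E,e]

Answer: C,A,e,E,e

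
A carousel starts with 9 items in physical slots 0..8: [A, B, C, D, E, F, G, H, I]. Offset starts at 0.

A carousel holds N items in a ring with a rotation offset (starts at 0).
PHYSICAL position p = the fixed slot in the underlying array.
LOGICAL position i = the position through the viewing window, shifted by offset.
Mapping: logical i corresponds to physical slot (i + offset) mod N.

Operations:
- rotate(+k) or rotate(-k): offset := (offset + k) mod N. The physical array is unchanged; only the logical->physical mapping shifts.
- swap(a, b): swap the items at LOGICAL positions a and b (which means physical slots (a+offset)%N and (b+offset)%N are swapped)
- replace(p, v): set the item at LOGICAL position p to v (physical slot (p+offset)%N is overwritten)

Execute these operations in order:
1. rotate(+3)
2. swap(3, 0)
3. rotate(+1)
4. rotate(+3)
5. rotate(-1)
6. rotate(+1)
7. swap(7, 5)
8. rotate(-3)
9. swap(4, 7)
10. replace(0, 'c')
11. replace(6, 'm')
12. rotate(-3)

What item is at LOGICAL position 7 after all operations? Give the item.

After op 1 (rotate(+3)): offset=3, physical=[A,B,C,D,E,F,G,H,I], logical=[D,E,F,G,H,I,A,B,C]
After op 2 (swap(3, 0)): offset=3, physical=[A,B,C,G,E,F,D,H,I], logical=[G,E,F,D,H,I,A,B,C]
After op 3 (rotate(+1)): offset=4, physical=[A,B,C,G,E,F,D,H,I], logical=[E,F,D,H,I,A,B,C,G]
After op 4 (rotate(+3)): offset=7, physical=[A,B,C,G,E,F,D,H,I], logical=[H,I,A,B,C,G,E,F,D]
After op 5 (rotate(-1)): offset=6, physical=[A,B,C,G,E,F,D,H,I], logical=[D,H,I,A,B,C,G,E,F]
After op 6 (rotate(+1)): offset=7, physical=[A,B,C,G,E,F,D,H,I], logical=[H,I,A,B,C,G,E,F,D]
After op 7 (swap(7, 5)): offset=7, physical=[A,B,C,F,E,G,D,H,I], logical=[H,I,A,B,C,F,E,G,D]
After op 8 (rotate(-3)): offset=4, physical=[A,B,C,F,E,G,D,H,I], logical=[E,G,D,H,I,A,B,C,F]
After op 9 (swap(4, 7)): offset=4, physical=[A,B,I,F,E,G,D,H,C], logical=[E,G,D,H,C,A,B,I,F]
After op 10 (replace(0, 'c')): offset=4, physical=[A,B,I,F,c,G,D,H,C], logical=[c,G,D,H,C,A,B,I,F]
After op 11 (replace(6, 'm')): offset=4, physical=[A,m,I,F,c,G,D,H,C], logical=[c,G,D,H,C,A,m,I,F]
After op 12 (rotate(-3)): offset=1, physical=[A,m,I,F,c,G,D,H,C], logical=[m,I,F,c,G,D,H,C,A]

Answer: C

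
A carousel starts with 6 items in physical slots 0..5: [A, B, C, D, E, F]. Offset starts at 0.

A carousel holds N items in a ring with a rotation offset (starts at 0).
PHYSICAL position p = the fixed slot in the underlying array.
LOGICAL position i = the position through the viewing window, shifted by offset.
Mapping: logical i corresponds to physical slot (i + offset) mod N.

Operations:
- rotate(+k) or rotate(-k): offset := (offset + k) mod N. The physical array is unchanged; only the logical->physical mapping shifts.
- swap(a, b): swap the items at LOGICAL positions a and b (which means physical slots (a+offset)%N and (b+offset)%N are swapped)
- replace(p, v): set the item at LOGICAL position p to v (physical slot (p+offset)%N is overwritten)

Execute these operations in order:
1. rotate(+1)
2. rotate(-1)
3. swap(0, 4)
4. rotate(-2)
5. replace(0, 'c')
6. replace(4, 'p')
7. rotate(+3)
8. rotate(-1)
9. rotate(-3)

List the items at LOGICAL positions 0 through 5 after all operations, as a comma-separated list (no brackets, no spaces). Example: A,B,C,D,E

Answer: D,c,F,E,B,p

Derivation:
After op 1 (rotate(+1)): offset=1, physical=[A,B,C,D,E,F], logical=[B,C,D,E,F,A]
After op 2 (rotate(-1)): offset=0, physical=[A,B,C,D,E,F], logical=[A,B,C,D,E,F]
After op 3 (swap(0, 4)): offset=0, physical=[E,B,C,D,A,F], logical=[E,B,C,D,A,F]
After op 4 (rotate(-2)): offset=4, physical=[E,B,C,D,A,F], logical=[A,F,E,B,C,D]
After op 5 (replace(0, 'c')): offset=4, physical=[E,B,C,D,c,F], logical=[c,F,E,B,C,D]
After op 6 (replace(4, 'p')): offset=4, physical=[E,B,p,D,c,F], logical=[c,F,E,B,p,D]
After op 7 (rotate(+3)): offset=1, physical=[E,B,p,D,c,F], logical=[B,p,D,c,F,E]
After op 8 (rotate(-1)): offset=0, physical=[E,B,p,D,c,F], logical=[E,B,p,D,c,F]
After op 9 (rotate(-3)): offset=3, physical=[E,B,p,D,c,F], logical=[D,c,F,E,B,p]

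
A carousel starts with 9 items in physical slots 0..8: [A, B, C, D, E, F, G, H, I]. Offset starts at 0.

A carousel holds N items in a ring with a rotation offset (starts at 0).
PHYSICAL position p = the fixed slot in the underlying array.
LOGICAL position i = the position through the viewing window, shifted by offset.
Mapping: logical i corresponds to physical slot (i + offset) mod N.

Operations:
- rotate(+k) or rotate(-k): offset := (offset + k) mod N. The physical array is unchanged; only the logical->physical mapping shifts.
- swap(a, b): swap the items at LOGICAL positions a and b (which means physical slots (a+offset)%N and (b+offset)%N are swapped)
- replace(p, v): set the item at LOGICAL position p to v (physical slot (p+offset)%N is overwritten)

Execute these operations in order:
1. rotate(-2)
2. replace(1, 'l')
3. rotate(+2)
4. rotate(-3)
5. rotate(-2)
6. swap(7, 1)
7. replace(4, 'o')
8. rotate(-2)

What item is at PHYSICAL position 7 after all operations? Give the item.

Answer: H

Derivation:
After op 1 (rotate(-2)): offset=7, physical=[A,B,C,D,E,F,G,H,I], logical=[H,I,A,B,C,D,E,F,G]
After op 2 (replace(1, 'l')): offset=7, physical=[A,B,C,D,E,F,G,H,l], logical=[H,l,A,B,C,D,E,F,G]
After op 3 (rotate(+2)): offset=0, physical=[A,B,C,D,E,F,G,H,l], logical=[A,B,C,D,E,F,G,H,l]
After op 4 (rotate(-3)): offset=6, physical=[A,B,C,D,E,F,G,H,l], logical=[G,H,l,A,B,C,D,E,F]
After op 5 (rotate(-2)): offset=4, physical=[A,B,C,D,E,F,G,H,l], logical=[E,F,G,H,l,A,B,C,D]
After op 6 (swap(7, 1)): offset=4, physical=[A,B,F,D,E,C,G,H,l], logical=[E,C,G,H,l,A,B,F,D]
After op 7 (replace(4, 'o')): offset=4, physical=[A,B,F,D,E,C,G,H,o], logical=[E,C,G,H,o,A,B,F,D]
After op 8 (rotate(-2)): offset=2, physical=[A,B,F,D,E,C,G,H,o], logical=[F,D,E,C,G,H,o,A,B]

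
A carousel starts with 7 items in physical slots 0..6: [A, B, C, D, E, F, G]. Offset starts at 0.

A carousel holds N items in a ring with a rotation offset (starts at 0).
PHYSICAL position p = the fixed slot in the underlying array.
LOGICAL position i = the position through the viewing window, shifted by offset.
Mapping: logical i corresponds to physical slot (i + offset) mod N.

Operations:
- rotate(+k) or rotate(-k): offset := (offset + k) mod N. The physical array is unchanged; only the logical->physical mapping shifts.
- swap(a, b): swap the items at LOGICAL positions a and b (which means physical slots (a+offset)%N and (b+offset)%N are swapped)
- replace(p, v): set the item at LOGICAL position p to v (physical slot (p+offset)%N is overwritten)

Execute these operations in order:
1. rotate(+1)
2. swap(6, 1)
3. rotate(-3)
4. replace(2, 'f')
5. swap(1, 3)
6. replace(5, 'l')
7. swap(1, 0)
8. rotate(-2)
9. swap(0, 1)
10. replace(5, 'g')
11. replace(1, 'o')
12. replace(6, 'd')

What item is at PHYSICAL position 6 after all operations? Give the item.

Answer: F

Derivation:
After op 1 (rotate(+1)): offset=1, physical=[A,B,C,D,E,F,G], logical=[B,C,D,E,F,G,A]
After op 2 (swap(6, 1)): offset=1, physical=[C,B,A,D,E,F,G], logical=[B,A,D,E,F,G,C]
After op 3 (rotate(-3)): offset=5, physical=[C,B,A,D,E,F,G], logical=[F,G,C,B,A,D,E]
After op 4 (replace(2, 'f')): offset=5, physical=[f,B,A,D,E,F,G], logical=[F,G,f,B,A,D,E]
After op 5 (swap(1, 3)): offset=5, physical=[f,G,A,D,E,F,B], logical=[F,B,f,G,A,D,E]
After op 6 (replace(5, 'l')): offset=5, physical=[f,G,A,l,E,F,B], logical=[F,B,f,G,A,l,E]
After op 7 (swap(1, 0)): offset=5, physical=[f,G,A,l,E,B,F], logical=[B,F,f,G,A,l,E]
After op 8 (rotate(-2)): offset=3, physical=[f,G,A,l,E,B,F], logical=[l,E,B,F,f,G,A]
After op 9 (swap(0, 1)): offset=3, physical=[f,G,A,E,l,B,F], logical=[E,l,B,F,f,G,A]
After op 10 (replace(5, 'g')): offset=3, physical=[f,g,A,E,l,B,F], logical=[E,l,B,F,f,g,A]
After op 11 (replace(1, 'o')): offset=3, physical=[f,g,A,E,o,B,F], logical=[E,o,B,F,f,g,A]
After op 12 (replace(6, 'd')): offset=3, physical=[f,g,d,E,o,B,F], logical=[E,o,B,F,f,g,d]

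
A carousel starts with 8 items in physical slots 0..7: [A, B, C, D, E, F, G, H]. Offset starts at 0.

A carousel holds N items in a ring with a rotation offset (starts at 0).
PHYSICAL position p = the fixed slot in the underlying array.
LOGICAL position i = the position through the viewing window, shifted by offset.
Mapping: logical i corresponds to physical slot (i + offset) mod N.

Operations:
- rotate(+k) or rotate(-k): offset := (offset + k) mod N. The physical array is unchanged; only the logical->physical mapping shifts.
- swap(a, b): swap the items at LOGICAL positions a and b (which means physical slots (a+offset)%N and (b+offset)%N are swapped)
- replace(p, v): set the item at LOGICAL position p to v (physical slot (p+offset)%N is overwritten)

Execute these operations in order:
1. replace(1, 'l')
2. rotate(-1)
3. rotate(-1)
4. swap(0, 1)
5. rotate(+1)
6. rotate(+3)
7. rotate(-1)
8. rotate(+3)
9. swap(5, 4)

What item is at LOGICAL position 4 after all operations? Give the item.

After op 1 (replace(1, 'l')): offset=0, physical=[A,l,C,D,E,F,G,H], logical=[A,l,C,D,E,F,G,H]
After op 2 (rotate(-1)): offset=7, physical=[A,l,C,D,E,F,G,H], logical=[H,A,l,C,D,E,F,G]
After op 3 (rotate(-1)): offset=6, physical=[A,l,C,D,E,F,G,H], logical=[G,H,A,l,C,D,E,F]
After op 4 (swap(0, 1)): offset=6, physical=[A,l,C,D,E,F,H,G], logical=[H,G,A,l,C,D,E,F]
After op 5 (rotate(+1)): offset=7, physical=[A,l,C,D,E,F,H,G], logical=[G,A,l,C,D,E,F,H]
After op 6 (rotate(+3)): offset=2, physical=[A,l,C,D,E,F,H,G], logical=[C,D,E,F,H,G,A,l]
After op 7 (rotate(-1)): offset=1, physical=[A,l,C,D,E,F,H,G], logical=[l,C,D,E,F,H,G,A]
After op 8 (rotate(+3)): offset=4, physical=[A,l,C,D,E,F,H,G], logical=[E,F,H,G,A,l,C,D]
After op 9 (swap(5, 4)): offset=4, physical=[l,A,C,D,E,F,H,G], logical=[E,F,H,G,l,A,C,D]

Answer: l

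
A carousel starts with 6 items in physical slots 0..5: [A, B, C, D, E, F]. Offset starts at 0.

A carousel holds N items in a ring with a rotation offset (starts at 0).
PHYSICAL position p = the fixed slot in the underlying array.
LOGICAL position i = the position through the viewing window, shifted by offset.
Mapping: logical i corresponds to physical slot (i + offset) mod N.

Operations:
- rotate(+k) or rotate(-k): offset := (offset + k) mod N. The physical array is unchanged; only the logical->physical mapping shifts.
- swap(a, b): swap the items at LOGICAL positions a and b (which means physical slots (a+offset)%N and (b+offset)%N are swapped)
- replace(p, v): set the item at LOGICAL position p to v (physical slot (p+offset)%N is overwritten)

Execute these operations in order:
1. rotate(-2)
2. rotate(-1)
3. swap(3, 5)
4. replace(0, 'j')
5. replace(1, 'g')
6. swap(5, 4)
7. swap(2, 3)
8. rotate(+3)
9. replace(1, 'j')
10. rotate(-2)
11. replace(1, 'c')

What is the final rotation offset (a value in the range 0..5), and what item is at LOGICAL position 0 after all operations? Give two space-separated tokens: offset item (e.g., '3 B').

Answer: 4 g

Derivation:
After op 1 (rotate(-2)): offset=4, physical=[A,B,C,D,E,F], logical=[E,F,A,B,C,D]
After op 2 (rotate(-1)): offset=3, physical=[A,B,C,D,E,F], logical=[D,E,F,A,B,C]
After op 3 (swap(3, 5)): offset=3, physical=[C,B,A,D,E,F], logical=[D,E,F,C,B,A]
After op 4 (replace(0, 'j')): offset=3, physical=[C,B,A,j,E,F], logical=[j,E,F,C,B,A]
After op 5 (replace(1, 'g')): offset=3, physical=[C,B,A,j,g,F], logical=[j,g,F,C,B,A]
After op 6 (swap(5, 4)): offset=3, physical=[C,A,B,j,g,F], logical=[j,g,F,C,A,B]
After op 7 (swap(2, 3)): offset=3, physical=[F,A,B,j,g,C], logical=[j,g,C,F,A,B]
After op 8 (rotate(+3)): offset=0, physical=[F,A,B,j,g,C], logical=[F,A,B,j,g,C]
After op 9 (replace(1, 'j')): offset=0, physical=[F,j,B,j,g,C], logical=[F,j,B,j,g,C]
After op 10 (rotate(-2)): offset=4, physical=[F,j,B,j,g,C], logical=[g,C,F,j,B,j]
After op 11 (replace(1, 'c')): offset=4, physical=[F,j,B,j,g,c], logical=[g,c,F,j,B,j]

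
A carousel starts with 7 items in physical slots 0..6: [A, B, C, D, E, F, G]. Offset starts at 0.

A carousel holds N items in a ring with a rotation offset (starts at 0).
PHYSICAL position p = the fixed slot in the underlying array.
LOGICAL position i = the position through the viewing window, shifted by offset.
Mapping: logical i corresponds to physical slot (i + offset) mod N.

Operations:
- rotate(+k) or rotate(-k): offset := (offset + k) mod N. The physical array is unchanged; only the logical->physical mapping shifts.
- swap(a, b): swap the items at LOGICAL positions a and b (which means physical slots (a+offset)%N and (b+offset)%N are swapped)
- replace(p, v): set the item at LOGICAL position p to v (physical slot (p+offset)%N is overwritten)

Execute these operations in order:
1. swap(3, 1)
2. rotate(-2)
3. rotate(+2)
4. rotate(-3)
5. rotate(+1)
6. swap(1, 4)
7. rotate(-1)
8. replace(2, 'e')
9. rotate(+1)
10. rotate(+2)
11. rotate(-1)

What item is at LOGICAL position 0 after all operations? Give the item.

After op 1 (swap(3, 1)): offset=0, physical=[A,D,C,B,E,F,G], logical=[A,D,C,B,E,F,G]
After op 2 (rotate(-2)): offset=5, physical=[A,D,C,B,E,F,G], logical=[F,G,A,D,C,B,E]
After op 3 (rotate(+2)): offset=0, physical=[A,D,C,B,E,F,G], logical=[A,D,C,B,E,F,G]
After op 4 (rotate(-3)): offset=4, physical=[A,D,C,B,E,F,G], logical=[E,F,G,A,D,C,B]
After op 5 (rotate(+1)): offset=5, physical=[A,D,C,B,E,F,G], logical=[F,G,A,D,C,B,E]
After op 6 (swap(1, 4)): offset=5, physical=[A,D,G,B,E,F,C], logical=[F,C,A,D,G,B,E]
After op 7 (rotate(-1)): offset=4, physical=[A,D,G,B,E,F,C], logical=[E,F,C,A,D,G,B]
After op 8 (replace(2, 'e')): offset=4, physical=[A,D,G,B,E,F,e], logical=[E,F,e,A,D,G,B]
After op 9 (rotate(+1)): offset=5, physical=[A,D,G,B,E,F,e], logical=[F,e,A,D,G,B,E]
After op 10 (rotate(+2)): offset=0, physical=[A,D,G,B,E,F,e], logical=[A,D,G,B,E,F,e]
After op 11 (rotate(-1)): offset=6, physical=[A,D,G,B,E,F,e], logical=[e,A,D,G,B,E,F]

Answer: e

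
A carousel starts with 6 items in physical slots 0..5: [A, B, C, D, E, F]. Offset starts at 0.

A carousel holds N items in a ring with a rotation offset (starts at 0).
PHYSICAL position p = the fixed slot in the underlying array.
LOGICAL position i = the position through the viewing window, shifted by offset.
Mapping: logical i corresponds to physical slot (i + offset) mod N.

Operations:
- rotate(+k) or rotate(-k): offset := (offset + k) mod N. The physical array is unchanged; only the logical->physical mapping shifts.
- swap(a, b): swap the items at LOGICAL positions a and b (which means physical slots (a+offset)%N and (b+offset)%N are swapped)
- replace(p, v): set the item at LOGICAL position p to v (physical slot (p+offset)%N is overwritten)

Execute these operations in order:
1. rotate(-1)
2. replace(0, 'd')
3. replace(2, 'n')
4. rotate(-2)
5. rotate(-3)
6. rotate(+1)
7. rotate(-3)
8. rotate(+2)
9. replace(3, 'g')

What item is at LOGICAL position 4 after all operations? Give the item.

After op 1 (rotate(-1)): offset=5, physical=[A,B,C,D,E,F], logical=[F,A,B,C,D,E]
After op 2 (replace(0, 'd')): offset=5, physical=[A,B,C,D,E,d], logical=[d,A,B,C,D,E]
After op 3 (replace(2, 'n')): offset=5, physical=[A,n,C,D,E,d], logical=[d,A,n,C,D,E]
After op 4 (rotate(-2)): offset=3, physical=[A,n,C,D,E,d], logical=[D,E,d,A,n,C]
After op 5 (rotate(-3)): offset=0, physical=[A,n,C,D,E,d], logical=[A,n,C,D,E,d]
After op 6 (rotate(+1)): offset=1, physical=[A,n,C,D,E,d], logical=[n,C,D,E,d,A]
After op 7 (rotate(-3)): offset=4, physical=[A,n,C,D,E,d], logical=[E,d,A,n,C,D]
After op 8 (rotate(+2)): offset=0, physical=[A,n,C,D,E,d], logical=[A,n,C,D,E,d]
After op 9 (replace(3, 'g')): offset=0, physical=[A,n,C,g,E,d], logical=[A,n,C,g,E,d]

Answer: E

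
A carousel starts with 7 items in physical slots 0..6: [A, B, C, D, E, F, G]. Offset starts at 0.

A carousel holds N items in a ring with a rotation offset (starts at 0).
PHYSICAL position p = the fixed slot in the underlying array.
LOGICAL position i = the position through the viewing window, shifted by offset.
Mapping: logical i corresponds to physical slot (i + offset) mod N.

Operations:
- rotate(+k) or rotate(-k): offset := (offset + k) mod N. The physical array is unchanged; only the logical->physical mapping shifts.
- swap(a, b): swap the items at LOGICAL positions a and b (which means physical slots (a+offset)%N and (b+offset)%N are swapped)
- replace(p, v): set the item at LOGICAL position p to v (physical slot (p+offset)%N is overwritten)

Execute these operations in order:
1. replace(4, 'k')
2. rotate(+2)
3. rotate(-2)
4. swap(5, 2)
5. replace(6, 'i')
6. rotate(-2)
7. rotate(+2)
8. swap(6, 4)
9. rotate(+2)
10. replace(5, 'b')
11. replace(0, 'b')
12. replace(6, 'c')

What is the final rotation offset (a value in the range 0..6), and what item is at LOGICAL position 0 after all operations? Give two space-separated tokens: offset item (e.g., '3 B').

Answer: 2 b

Derivation:
After op 1 (replace(4, 'k')): offset=0, physical=[A,B,C,D,k,F,G], logical=[A,B,C,D,k,F,G]
After op 2 (rotate(+2)): offset=2, physical=[A,B,C,D,k,F,G], logical=[C,D,k,F,G,A,B]
After op 3 (rotate(-2)): offset=0, physical=[A,B,C,D,k,F,G], logical=[A,B,C,D,k,F,G]
After op 4 (swap(5, 2)): offset=0, physical=[A,B,F,D,k,C,G], logical=[A,B,F,D,k,C,G]
After op 5 (replace(6, 'i')): offset=0, physical=[A,B,F,D,k,C,i], logical=[A,B,F,D,k,C,i]
After op 6 (rotate(-2)): offset=5, physical=[A,B,F,D,k,C,i], logical=[C,i,A,B,F,D,k]
After op 7 (rotate(+2)): offset=0, physical=[A,B,F,D,k,C,i], logical=[A,B,F,D,k,C,i]
After op 8 (swap(6, 4)): offset=0, physical=[A,B,F,D,i,C,k], logical=[A,B,F,D,i,C,k]
After op 9 (rotate(+2)): offset=2, physical=[A,B,F,D,i,C,k], logical=[F,D,i,C,k,A,B]
After op 10 (replace(5, 'b')): offset=2, physical=[b,B,F,D,i,C,k], logical=[F,D,i,C,k,b,B]
After op 11 (replace(0, 'b')): offset=2, physical=[b,B,b,D,i,C,k], logical=[b,D,i,C,k,b,B]
After op 12 (replace(6, 'c')): offset=2, physical=[b,c,b,D,i,C,k], logical=[b,D,i,C,k,b,c]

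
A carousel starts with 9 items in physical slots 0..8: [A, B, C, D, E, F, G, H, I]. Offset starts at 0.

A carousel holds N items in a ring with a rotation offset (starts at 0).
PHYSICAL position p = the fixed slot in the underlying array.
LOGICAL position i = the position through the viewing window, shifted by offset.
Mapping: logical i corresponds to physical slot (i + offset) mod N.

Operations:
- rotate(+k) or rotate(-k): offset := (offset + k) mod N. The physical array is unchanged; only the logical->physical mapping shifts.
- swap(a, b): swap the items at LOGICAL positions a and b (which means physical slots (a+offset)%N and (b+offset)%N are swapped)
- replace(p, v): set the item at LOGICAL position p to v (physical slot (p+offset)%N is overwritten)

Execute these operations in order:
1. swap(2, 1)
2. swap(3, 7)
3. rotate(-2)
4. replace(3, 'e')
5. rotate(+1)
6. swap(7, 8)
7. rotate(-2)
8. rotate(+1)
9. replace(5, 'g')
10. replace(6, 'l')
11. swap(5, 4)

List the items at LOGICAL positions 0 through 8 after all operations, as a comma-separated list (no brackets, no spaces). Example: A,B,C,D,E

Answer: G,I,A,e,g,B,l,F,D

Derivation:
After op 1 (swap(2, 1)): offset=0, physical=[A,C,B,D,E,F,G,H,I], logical=[A,C,B,D,E,F,G,H,I]
After op 2 (swap(3, 7)): offset=0, physical=[A,C,B,H,E,F,G,D,I], logical=[A,C,B,H,E,F,G,D,I]
After op 3 (rotate(-2)): offset=7, physical=[A,C,B,H,E,F,G,D,I], logical=[D,I,A,C,B,H,E,F,G]
After op 4 (replace(3, 'e')): offset=7, physical=[A,e,B,H,E,F,G,D,I], logical=[D,I,A,e,B,H,E,F,G]
After op 5 (rotate(+1)): offset=8, physical=[A,e,B,H,E,F,G,D,I], logical=[I,A,e,B,H,E,F,G,D]
After op 6 (swap(7, 8)): offset=8, physical=[A,e,B,H,E,F,D,G,I], logical=[I,A,e,B,H,E,F,D,G]
After op 7 (rotate(-2)): offset=6, physical=[A,e,B,H,E,F,D,G,I], logical=[D,G,I,A,e,B,H,E,F]
After op 8 (rotate(+1)): offset=7, physical=[A,e,B,H,E,F,D,G,I], logical=[G,I,A,e,B,H,E,F,D]
After op 9 (replace(5, 'g')): offset=7, physical=[A,e,B,g,E,F,D,G,I], logical=[G,I,A,e,B,g,E,F,D]
After op 10 (replace(6, 'l')): offset=7, physical=[A,e,B,g,l,F,D,G,I], logical=[G,I,A,e,B,g,l,F,D]
After op 11 (swap(5, 4)): offset=7, physical=[A,e,g,B,l,F,D,G,I], logical=[G,I,A,e,g,B,l,F,D]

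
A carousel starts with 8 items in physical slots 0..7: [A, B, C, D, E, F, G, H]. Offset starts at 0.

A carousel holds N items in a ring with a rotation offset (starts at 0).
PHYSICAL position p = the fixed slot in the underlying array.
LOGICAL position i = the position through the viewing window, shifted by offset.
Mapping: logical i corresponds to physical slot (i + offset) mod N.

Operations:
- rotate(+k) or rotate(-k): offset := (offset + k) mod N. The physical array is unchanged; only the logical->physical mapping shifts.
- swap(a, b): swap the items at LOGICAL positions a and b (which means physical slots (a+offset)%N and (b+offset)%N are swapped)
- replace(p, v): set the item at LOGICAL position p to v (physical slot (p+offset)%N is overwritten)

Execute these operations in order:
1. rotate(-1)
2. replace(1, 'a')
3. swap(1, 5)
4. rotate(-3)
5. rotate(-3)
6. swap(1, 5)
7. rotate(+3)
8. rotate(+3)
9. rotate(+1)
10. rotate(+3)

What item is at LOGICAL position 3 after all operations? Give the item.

Answer: C

Derivation:
After op 1 (rotate(-1)): offset=7, physical=[A,B,C,D,E,F,G,H], logical=[H,A,B,C,D,E,F,G]
After op 2 (replace(1, 'a')): offset=7, physical=[a,B,C,D,E,F,G,H], logical=[H,a,B,C,D,E,F,G]
After op 3 (swap(1, 5)): offset=7, physical=[E,B,C,D,a,F,G,H], logical=[H,E,B,C,D,a,F,G]
After op 4 (rotate(-3)): offset=4, physical=[E,B,C,D,a,F,G,H], logical=[a,F,G,H,E,B,C,D]
After op 5 (rotate(-3)): offset=1, physical=[E,B,C,D,a,F,G,H], logical=[B,C,D,a,F,G,H,E]
After op 6 (swap(1, 5)): offset=1, physical=[E,B,G,D,a,F,C,H], logical=[B,G,D,a,F,C,H,E]
After op 7 (rotate(+3)): offset=4, physical=[E,B,G,D,a,F,C,H], logical=[a,F,C,H,E,B,G,D]
After op 8 (rotate(+3)): offset=7, physical=[E,B,G,D,a,F,C,H], logical=[H,E,B,G,D,a,F,C]
After op 9 (rotate(+1)): offset=0, physical=[E,B,G,D,a,F,C,H], logical=[E,B,G,D,a,F,C,H]
After op 10 (rotate(+3)): offset=3, physical=[E,B,G,D,a,F,C,H], logical=[D,a,F,C,H,E,B,G]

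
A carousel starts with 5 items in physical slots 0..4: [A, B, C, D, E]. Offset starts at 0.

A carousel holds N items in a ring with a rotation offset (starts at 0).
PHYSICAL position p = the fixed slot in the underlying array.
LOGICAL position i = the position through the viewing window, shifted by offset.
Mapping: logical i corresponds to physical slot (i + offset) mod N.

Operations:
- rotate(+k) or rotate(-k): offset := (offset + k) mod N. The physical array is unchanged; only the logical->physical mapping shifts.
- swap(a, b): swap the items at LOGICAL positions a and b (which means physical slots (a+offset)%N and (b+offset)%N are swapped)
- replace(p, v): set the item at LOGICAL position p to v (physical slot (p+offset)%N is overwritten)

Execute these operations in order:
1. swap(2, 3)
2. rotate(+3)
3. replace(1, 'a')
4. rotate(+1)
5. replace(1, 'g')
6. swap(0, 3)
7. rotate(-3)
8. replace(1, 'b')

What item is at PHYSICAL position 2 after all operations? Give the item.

After op 1 (swap(2, 3)): offset=0, physical=[A,B,D,C,E], logical=[A,B,D,C,E]
After op 2 (rotate(+3)): offset=3, physical=[A,B,D,C,E], logical=[C,E,A,B,D]
After op 3 (replace(1, 'a')): offset=3, physical=[A,B,D,C,a], logical=[C,a,A,B,D]
After op 4 (rotate(+1)): offset=4, physical=[A,B,D,C,a], logical=[a,A,B,D,C]
After op 5 (replace(1, 'g')): offset=4, physical=[g,B,D,C,a], logical=[a,g,B,D,C]
After op 6 (swap(0, 3)): offset=4, physical=[g,B,a,C,D], logical=[D,g,B,a,C]
After op 7 (rotate(-3)): offset=1, physical=[g,B,a,C,D], logical=[B,a,C,D,g]
After op 8 (replace(1, 'b')): offset=1, physical=[g,B,b,C,D], logical=[B,b,C,D,g]

Answer: b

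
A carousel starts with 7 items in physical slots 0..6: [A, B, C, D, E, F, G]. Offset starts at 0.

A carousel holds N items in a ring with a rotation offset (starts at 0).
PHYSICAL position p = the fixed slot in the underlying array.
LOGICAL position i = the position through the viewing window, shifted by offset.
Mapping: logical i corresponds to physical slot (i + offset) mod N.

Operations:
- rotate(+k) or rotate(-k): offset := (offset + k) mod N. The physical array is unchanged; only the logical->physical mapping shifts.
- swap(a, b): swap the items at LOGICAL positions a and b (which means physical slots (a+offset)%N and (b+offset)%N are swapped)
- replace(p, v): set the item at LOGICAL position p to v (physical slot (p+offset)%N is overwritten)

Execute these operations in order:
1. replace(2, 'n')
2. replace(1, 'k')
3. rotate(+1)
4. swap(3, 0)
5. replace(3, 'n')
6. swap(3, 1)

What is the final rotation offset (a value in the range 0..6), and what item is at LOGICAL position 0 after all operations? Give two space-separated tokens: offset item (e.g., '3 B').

After op 1 (replace(2, 'n')): offset=0, physical=[A,B,n,D,E,F,G], logical=[A,B,n,D,E,F,G]
After op 2 (replace(1, 'k')): offset=0, physical=[A,k,n,D,E,F,G], logical=[A,k,n,D,E,F,G]
After op 3 (rotate(+1)): offset=1, physical=[A,k,n,D,E,F,G], logical=[k,n,D,E,F,G,A]
After op 4 (swap(3, 0)): offset=1, physical=[A,E,n,D,k,F,G], logical=[E,n,D,k,F,G,A]
After op 5 (replace(3, 'n')): offset=1, physical=[A,E,n,D,n,F,G], logical=[E,n,D,n,F,G,A]
After op 6 (swap(3, 1)): offset=1, physical=[A,E,n,D,n,F,G], logical=[E,n,D,n,F,G,A]

Answer: 1 E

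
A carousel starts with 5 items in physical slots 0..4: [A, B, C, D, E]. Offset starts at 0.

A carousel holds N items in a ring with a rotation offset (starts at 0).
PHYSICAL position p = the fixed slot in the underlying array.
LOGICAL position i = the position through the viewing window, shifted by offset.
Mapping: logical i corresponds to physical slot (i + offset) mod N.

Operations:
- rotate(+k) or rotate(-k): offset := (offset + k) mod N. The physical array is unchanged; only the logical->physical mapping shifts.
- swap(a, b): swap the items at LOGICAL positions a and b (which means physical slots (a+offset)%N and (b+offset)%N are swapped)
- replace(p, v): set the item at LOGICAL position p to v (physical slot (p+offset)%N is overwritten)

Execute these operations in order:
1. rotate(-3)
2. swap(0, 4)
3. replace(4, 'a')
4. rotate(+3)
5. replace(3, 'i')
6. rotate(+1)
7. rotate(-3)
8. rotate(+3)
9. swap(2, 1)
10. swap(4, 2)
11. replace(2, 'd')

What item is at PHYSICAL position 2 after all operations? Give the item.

After op 1 (rotate(-3)): offset=2, physical=[A,B,C,D,E], logical=[C,D,E,A,B]
After op 2 (swap(0, 4)): offset=2, physical=[A,C,B,D,E], logical=[B,D,E,A,C]
After op 3 (replace(4, 'a')): offset=2, physical=[A,a,B,D,E], logical=[B,D,E,A,a]
After op 4 (rotate(+3)): offset=0, physical=[A,a,B,D,E], logical=[A,a,B,D,E]
After op 5 (replace(3, 'i')): offset=0, physical=[A,a,B,i,E], logical=[A,a,B,i,E]
After op 6 (rotate(+1)): offset=1, physical=[A,a,B,i,E], logical=[a,B,i,E,A]
After op 7 (rotate(-3)): offset=3, physical=[A,a,B,i,E], logical=[i,E,A,a,B]
After op 8 (rotate(+3)): offset=1, physical=[A,a,B,i,E], logical=[a,B,i,E,A]
After op 9 (swap(2, 1)): offset=1, physical=[A,a,i,B,E], logical=[a,i,B,E,A]
After op 10 (swap(4, 2)): offset=1, physical=[B,a,i,A,E], logical=[a,i,A,E,B]
After op 11 (replace(2, 'd')): offset=1, physical=[B,a,i,d,E], logical=[a,i,d,E,B]

Answer: i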